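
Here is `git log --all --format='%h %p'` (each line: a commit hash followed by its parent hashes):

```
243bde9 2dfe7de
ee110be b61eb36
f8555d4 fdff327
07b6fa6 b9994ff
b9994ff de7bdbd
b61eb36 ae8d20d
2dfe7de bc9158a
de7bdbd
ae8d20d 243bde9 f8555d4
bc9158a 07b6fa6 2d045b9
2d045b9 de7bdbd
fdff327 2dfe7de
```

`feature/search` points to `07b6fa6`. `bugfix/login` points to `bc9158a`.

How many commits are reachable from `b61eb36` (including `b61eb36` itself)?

11

Walking parent pointers from b61eb36: reachable set = {07b6fa6, 243bde9, 2d045b9, 2dfe7de, ae8d20d, b61eb36, b9994ff, bc9158a, de7bdbd, f8555d4, fdff327}.
That is 11 commits.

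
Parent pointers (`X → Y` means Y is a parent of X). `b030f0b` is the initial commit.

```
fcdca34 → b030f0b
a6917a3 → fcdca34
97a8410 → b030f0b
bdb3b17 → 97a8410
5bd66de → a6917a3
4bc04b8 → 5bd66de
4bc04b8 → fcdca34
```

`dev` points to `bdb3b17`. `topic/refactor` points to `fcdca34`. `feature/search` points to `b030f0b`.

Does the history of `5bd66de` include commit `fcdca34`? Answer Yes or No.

Yes

Ancestors of 5bd66de (commits reachable by following parents): {5bd66de, a6917a3, b030f0b, fcdca34}.
fcdca34 is in that set, so it is an ancestor of 5bd66de.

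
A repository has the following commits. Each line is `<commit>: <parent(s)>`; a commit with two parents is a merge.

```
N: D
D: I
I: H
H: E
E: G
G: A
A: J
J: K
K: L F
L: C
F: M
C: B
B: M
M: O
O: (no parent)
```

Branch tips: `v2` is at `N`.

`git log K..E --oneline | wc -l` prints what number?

Reachable from E: {A, B, C, E, F, G, J, K, L, M, O}.
Reachable from K: {B, C, F, K, L, M, O}.
In E's history but not K's: {A, E, G, J} — 4 commits.

4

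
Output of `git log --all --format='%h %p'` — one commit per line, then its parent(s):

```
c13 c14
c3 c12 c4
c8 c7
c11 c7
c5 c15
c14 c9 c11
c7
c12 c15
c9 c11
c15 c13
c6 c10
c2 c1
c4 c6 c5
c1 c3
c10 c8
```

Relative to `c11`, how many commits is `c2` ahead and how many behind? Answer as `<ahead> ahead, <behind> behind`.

13 ahead, 0 behind

Reachable from c2: {c1, c10, c11, c12, c13, c14, c15, c2, c3, c4, c5, c6, c7, c8, c9}.
Reachable from c11: {c11, c7}.
Only in c2's history (ahead): {c1, c10, c12, c13, c14, c15, c2, c3, c4, c5, c6, c8, c9} — 13.
Only in c11's history (behind): {} — 0.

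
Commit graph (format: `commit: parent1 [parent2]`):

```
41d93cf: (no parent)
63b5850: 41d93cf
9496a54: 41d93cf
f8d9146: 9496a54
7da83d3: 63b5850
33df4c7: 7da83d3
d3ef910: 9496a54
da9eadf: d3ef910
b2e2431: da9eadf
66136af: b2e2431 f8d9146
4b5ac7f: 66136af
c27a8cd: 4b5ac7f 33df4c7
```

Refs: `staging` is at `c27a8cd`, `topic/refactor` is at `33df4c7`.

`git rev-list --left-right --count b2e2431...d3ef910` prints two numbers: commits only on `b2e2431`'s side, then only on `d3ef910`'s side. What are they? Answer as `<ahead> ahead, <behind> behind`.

2 ahead, 0 behind

Reachable from b2e2431: {41d93cf, 9496a54, b2e2431, d3ef910, da9eadf}.
Reachable from d3ef910: {41d93cf, 9496a54, d3ef910}.
Only in b2e2431's history (ahead): {b2e2431, da9eadf} — 2.
Only in d3ef910's history (behind): {} — 0.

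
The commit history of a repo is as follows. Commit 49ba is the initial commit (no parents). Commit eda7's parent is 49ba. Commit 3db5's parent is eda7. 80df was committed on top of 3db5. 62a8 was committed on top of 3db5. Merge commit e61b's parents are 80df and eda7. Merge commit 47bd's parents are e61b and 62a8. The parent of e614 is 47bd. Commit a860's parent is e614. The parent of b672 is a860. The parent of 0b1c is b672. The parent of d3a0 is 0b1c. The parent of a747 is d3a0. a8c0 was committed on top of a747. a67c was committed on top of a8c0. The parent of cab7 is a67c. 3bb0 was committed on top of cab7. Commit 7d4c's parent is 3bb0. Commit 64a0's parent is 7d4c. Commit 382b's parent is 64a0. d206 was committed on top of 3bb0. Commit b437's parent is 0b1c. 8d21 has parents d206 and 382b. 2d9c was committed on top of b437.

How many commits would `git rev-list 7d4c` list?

18

Walking parent pointers from 7d4c: reachable set = {0b1c, 3bb0, 3db5, 47bd, 49ba, 62a8, 7d4c, 80df, a67c, a747, a860, a8c0, b672, cab7, d3a0, e614, e61b, eda7}.
That is 18 commits.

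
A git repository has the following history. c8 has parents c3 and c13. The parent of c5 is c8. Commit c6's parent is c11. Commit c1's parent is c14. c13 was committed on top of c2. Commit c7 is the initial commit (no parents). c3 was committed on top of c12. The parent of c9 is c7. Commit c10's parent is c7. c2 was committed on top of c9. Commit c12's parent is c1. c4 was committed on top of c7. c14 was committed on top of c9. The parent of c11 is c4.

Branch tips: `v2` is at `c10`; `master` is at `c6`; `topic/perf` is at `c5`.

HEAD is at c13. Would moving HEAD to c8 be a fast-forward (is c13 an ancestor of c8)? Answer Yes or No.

A fast-forward from c13 to c8 is possible iff c13 is an ancestor of c8.
Ancestors of c8: {c1, c12, c13, c14, c2, c3, c7, c8, c9}.
c13 is among them, so fast-forward is possible.

Yes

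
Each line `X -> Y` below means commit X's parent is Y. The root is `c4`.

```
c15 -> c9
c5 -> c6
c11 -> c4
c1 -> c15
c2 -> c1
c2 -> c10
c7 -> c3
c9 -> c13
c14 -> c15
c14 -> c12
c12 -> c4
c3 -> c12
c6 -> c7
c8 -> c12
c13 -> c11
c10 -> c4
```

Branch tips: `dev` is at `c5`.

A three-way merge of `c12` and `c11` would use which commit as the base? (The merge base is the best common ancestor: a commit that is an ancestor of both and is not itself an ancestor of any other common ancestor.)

c4

Ancestors of c12: {c12, c4}.
Ancestors of c11: {c11, c4}.
Common ancestors: {c4}.
The only common ancestor is c4, so it is the merge base.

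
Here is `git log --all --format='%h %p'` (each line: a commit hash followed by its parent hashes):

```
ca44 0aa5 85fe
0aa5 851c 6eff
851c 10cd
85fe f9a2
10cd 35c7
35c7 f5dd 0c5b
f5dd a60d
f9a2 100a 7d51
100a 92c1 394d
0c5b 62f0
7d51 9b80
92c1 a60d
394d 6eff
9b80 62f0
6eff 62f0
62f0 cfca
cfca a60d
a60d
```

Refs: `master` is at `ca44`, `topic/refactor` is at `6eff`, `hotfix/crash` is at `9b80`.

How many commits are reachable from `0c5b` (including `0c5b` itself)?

4

Walking parent pointers from 0c5b: reachable set = {0c5b, 62f0, a60d, cfca}.
That is 4 commits.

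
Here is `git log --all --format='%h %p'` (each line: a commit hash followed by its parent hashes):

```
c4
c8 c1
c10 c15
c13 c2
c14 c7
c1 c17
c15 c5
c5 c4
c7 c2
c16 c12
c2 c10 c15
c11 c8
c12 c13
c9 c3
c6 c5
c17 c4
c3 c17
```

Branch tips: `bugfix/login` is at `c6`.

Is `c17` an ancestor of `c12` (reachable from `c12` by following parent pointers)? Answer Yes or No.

No

Ancestors of c12: {c10, c12, c13, c15, c2, c4, c5}.
c17 is not in that set, so it is not an ancestor of c12.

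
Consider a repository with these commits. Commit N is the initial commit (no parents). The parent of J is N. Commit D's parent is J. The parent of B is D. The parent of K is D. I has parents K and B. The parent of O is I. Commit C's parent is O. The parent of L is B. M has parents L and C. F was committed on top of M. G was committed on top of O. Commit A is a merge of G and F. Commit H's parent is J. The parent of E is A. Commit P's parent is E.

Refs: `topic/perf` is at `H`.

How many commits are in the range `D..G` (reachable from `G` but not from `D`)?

Reachable from G: {B, D, G, I, J, K, N, O}.
Reachable from D: {D, J, N}.
In G's history but not D's: {B, G, I, K, O} — 5 commits.

5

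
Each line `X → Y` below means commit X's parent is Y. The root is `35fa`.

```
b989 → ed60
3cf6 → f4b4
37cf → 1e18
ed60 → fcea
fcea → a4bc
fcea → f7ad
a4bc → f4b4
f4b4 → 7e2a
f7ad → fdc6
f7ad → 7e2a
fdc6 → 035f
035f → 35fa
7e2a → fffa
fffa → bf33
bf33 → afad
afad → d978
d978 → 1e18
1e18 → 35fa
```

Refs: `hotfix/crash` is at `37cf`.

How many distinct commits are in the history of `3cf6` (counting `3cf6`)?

9

Walking parent pointers from 3cf6: reachable set = {1e18, 35fa, 3cf6, 7e2a, afad, bf33, d978, f4b4, fffa}.
That is 9 commits.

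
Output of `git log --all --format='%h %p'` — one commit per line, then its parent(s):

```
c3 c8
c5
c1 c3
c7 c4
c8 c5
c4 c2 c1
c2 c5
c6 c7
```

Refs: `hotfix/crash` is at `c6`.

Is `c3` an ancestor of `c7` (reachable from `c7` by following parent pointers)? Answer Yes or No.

Yes

Ancestors of c7 (commits reachable by following parents): {c1, c2, c3, c4, c5, c7, c8}.
c3 is in that set, so it is an ancestor of c7.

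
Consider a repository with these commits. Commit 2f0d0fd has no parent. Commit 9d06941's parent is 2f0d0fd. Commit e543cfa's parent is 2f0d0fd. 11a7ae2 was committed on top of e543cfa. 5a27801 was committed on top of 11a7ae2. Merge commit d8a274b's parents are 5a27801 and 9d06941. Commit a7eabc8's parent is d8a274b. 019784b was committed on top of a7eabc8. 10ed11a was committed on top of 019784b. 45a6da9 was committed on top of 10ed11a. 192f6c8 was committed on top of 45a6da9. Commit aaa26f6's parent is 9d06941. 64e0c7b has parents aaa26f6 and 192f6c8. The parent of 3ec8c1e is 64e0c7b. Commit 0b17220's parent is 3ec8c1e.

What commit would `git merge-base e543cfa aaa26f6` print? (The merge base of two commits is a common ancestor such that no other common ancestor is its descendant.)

Ancestors of e543cfa: {2f0d0fd, e543cfa}.
Ancestors of aaa26f6: {2f0d0fd, 9d06941, aaa26f6}.
Common ancestors: {2f0d0fd}.
The only common ancestor is 2f0d0fd, so it is the merge base.

2f0d0fd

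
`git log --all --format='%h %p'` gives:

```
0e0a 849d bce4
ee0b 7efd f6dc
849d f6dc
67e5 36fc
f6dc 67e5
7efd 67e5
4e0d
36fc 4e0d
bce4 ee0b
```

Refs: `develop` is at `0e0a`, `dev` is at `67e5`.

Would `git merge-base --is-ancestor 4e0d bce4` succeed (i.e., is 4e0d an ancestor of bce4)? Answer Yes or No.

Yes

Ancestors of bce4 (commits reachable by following parents): {36fc, 4e0d, 67e5, 7efd, bce4, ee0b, f6dc}.
4e0d is in that set, so it is an ancestor of bce4.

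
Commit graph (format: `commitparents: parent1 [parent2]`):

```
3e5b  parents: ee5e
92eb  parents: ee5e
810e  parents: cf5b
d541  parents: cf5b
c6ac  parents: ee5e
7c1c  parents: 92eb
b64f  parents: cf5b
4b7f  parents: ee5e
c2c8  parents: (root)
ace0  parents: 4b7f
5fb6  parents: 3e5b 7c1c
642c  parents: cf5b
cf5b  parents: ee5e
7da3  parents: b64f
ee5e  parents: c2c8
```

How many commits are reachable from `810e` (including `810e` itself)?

4

Walking parent pointers from 810e: reachable set = {810e, c2c8, cf5b, ee5e}.
That is 4 commits.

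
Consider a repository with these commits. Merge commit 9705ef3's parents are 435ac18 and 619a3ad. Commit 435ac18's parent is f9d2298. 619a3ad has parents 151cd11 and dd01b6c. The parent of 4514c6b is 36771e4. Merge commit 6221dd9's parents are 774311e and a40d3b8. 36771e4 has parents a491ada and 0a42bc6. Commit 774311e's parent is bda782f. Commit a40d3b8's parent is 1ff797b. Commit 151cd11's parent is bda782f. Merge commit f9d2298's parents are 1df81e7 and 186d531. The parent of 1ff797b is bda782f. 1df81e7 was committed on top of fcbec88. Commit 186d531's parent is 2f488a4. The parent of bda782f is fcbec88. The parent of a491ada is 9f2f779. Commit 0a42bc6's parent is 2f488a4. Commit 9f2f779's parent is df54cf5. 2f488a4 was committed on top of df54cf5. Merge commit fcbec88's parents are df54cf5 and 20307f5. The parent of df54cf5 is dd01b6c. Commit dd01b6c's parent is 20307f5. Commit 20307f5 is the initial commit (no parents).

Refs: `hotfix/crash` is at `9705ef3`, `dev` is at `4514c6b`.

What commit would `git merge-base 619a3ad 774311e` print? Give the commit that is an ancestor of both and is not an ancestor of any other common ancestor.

bda782f

Ancestors of 619a3ad: {151cd11, 20307f5, 619a3ad, bda782f, dd01b6c, df54cf5, fcbec88}.
Ancestors of 774311e: {20307f5, 774311e, bda782f, dd01b6c, df54cf5, fcbec88}.
Common ancestors: {20307f5, bda782f, dd01b6c, df54cf5, fcbec88}.
Among these, bda782f is not an ancestor of any other common ancestor — it is the merge base.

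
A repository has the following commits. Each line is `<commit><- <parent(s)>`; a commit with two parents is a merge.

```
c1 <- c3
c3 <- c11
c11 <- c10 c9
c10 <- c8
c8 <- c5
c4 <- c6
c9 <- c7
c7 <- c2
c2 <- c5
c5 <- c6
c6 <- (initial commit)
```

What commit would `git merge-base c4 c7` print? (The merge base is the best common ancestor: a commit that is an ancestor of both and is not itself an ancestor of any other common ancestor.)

c6

Ancestors of c4: {c4, c6}.
Ancestors of c7: {c2, c5, c6, c7}.
Common ancestors: {c6}.
The only common ancestor is c6, so it is the merge base.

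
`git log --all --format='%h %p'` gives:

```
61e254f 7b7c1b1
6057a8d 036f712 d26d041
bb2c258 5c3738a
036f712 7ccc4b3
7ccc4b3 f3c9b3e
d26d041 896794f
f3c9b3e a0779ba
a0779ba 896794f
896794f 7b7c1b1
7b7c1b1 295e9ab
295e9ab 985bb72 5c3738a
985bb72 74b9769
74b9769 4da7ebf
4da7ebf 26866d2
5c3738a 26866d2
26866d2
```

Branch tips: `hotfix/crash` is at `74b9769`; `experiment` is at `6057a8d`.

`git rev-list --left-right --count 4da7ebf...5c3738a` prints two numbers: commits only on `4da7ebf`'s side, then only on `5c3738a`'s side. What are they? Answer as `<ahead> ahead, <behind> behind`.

1 ahead, 1 behind

Reachable from 4da7ebf: {26866d2, 4da7ebf}.
Reachable from 5c3738a: {26866d2, 5c3738a}.
Only in 4da7ebf's history (ahead): {4da7ebf} — 1.
Only in 5c3738a's history (behind): {5c3738a} — 1.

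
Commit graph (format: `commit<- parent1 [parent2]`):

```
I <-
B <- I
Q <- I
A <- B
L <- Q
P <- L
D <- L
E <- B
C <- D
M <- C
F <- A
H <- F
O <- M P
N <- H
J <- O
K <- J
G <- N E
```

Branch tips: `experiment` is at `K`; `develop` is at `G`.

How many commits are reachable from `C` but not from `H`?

Reachable from C: {C, D, I, L, Q}.
Reachable from H: {A, B, F, H, I}.
In C's history but not H's: {C, D, L, Q} — 4 commits.

4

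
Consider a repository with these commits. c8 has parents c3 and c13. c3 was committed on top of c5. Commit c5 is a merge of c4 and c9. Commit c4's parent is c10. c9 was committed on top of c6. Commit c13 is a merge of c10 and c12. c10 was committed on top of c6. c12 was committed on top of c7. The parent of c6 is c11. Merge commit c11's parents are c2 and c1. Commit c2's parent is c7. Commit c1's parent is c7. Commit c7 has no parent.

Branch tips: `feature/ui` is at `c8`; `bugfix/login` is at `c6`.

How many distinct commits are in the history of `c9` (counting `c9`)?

6

Walking parent pointers from c9: reachable set = {c1, c11, c2, c6, c7, c9}.
That is 6 commits.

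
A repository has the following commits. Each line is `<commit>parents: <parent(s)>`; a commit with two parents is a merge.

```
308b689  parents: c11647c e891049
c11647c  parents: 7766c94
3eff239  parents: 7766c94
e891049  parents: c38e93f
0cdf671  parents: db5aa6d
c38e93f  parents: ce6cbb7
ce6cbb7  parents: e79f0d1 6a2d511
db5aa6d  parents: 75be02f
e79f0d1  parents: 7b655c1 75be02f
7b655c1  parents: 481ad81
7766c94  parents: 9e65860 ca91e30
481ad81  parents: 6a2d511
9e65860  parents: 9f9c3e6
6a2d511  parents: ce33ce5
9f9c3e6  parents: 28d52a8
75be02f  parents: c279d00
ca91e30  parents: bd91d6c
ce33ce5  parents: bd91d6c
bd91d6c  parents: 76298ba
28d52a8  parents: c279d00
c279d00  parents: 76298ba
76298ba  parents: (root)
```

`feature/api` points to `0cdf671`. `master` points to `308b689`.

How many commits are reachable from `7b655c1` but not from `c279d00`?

Reachable from 7b655c1: {481ad81, 6a2d511, 76298ba, 7b655c1, bd91d6c, ce33ce5}.
Reachable from c279d00: {76298ba, c279d00}.
In 7b655c1's history but not c279d00's: {481ad81, 6a2d511, 7b655c1, bd91d6c, ce33ce5} — 5 commits.

5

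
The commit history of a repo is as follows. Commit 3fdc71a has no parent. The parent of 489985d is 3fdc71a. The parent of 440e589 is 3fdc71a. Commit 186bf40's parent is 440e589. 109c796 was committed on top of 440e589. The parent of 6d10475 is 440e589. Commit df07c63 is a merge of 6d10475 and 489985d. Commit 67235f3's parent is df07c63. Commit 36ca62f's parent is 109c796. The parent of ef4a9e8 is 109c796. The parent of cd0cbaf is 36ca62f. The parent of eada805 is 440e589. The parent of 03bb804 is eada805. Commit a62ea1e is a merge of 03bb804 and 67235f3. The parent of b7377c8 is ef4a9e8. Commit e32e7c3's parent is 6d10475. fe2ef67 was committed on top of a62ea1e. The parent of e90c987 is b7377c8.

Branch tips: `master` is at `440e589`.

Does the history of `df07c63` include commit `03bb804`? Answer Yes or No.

Ancestors of df07c63: {3fdc71a, 440e589, 489985d, 6d10475, df07c63}.
03bb804 is not in that set, so it is not an ancestor of df07c63.

No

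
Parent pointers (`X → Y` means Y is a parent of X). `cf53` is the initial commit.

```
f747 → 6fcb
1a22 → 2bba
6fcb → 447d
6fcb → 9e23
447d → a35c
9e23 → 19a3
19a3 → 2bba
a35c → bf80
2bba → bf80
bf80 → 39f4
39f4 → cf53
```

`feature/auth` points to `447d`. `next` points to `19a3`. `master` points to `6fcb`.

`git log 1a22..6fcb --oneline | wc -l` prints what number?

Reachable from 6fcb: {19a3, 2bba, 39f4, 447d, 6fcb, 9e23, a35c, bf80, cf53}.
Reachable from 1a22: {1a22, 2bba, 39f4, bf80, cf53}.
In 6fcb's history but not 1a22's: {19a3, 447d, 6fcb, 9e23, a35c} — 5 commits.

5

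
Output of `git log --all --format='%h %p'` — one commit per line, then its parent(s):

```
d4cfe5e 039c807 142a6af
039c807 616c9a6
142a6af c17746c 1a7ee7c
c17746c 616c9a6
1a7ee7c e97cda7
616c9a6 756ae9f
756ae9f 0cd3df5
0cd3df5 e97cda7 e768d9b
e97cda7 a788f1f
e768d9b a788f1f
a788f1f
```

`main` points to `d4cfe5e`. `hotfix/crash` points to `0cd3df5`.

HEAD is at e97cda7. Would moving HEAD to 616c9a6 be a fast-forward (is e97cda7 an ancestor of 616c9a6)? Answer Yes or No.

A fast-forward from e97cda7 to 616c9a6 is possible iff e97cda7 is an ancestor of 616c9a6.
Ancestors of 616c9a6: {0cd3df5, 616c9a6, 756ae9f, a788f1f, e768d9b, e97cda7}.
e97cda7 is among them, so fast-forward is possible.

Yes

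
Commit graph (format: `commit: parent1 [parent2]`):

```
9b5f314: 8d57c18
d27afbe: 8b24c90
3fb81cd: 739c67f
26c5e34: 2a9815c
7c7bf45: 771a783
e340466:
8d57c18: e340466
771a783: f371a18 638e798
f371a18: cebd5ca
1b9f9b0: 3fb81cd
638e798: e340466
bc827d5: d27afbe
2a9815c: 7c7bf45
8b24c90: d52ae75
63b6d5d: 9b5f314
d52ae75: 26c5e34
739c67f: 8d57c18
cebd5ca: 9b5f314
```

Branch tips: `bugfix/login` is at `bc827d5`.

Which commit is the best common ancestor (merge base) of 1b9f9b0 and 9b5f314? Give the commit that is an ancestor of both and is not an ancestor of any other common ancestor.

8d57c18

Ancestors of 1b9f9b0: {1b9f9b0, 3fb81cd, 739c67f, 8d57c18, e340466}.
Ancestors of 9b5f314: {8d57c18, 9b5f314, e340466}.
Common ancestors: {8d57c18, e340466}.
Among these, 8d57c18 is not an ancestor of any other common ancestor — it is the merge base.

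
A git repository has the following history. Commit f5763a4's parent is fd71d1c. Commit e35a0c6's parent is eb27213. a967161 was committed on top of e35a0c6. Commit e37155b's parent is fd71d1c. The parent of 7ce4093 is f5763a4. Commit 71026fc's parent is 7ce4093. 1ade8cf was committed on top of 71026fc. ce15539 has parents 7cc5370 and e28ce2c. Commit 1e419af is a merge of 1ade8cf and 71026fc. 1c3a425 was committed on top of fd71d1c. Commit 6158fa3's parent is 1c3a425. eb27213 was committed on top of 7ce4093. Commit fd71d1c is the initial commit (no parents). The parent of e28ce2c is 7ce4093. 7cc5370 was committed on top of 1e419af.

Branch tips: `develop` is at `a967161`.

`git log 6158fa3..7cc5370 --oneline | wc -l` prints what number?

6

Reachable from 7cc5370: {1ade8cf, 1e419af, 71026fc, 7cc5370, 7ce4093, f5763a4, fd71d1c}.
Reachable from 6158fa3: {1c3a425, 6158fa3, fd71d1c}.
In 7cc5370's history but not 6158fa3's: {1ade8cf, 1e419af, 71026fc, 7cc5370, 7ce4093, f5763a4} — 6 commits.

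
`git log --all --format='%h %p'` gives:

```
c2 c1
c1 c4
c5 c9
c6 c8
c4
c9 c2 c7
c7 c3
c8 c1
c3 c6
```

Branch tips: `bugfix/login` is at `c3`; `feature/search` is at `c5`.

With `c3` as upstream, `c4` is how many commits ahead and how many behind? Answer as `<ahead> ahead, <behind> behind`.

Reachable from c4: {c4}.
Reachable from c3: {c1, c3, c4, c6, c8}.
Only in c4's history (ahead): {} — 0.
Only in c3's history (behind): {c1, c3, c6, c8} — 4.

0 ahead, 4 behind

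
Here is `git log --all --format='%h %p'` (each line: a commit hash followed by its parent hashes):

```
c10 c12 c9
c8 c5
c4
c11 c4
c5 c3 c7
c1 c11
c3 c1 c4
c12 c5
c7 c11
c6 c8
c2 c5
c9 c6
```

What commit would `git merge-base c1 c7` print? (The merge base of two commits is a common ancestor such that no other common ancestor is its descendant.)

c11

Ancestors of c1: {c1, c11, c4}.
Ancestors of c7: {c11, c4, c7}.
Common ancestors: {c11, c4}.
Among these, c11 is not an ancestor of any other common ancestor — it is the merge base.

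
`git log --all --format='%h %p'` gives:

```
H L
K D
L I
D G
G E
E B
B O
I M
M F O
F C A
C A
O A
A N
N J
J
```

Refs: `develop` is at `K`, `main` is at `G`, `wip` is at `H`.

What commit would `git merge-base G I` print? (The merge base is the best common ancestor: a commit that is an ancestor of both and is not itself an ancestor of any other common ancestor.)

O

Ancestors of G: {A, B, E, G, J, N, O}.
Ancestors of I: {A, C, F, I, J, M, N, O}.
Common ancestors: {A, J, N, O}.
Among these, O is not an ancestor of any other common ancestor — it is the merge base.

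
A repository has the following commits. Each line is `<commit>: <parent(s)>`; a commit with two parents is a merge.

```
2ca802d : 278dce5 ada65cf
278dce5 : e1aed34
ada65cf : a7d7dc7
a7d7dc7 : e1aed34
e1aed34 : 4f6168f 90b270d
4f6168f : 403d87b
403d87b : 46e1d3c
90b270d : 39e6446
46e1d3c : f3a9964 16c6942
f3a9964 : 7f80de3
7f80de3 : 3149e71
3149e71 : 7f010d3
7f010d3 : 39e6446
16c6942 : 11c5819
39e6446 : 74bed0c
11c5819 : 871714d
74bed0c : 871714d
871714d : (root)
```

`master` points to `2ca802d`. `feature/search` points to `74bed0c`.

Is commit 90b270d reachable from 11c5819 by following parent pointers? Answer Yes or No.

No

Ancestors of 11c5819: {11c5819, 871714d}.
90b270d is not in that set, so it is not an ancestor of 11c5819.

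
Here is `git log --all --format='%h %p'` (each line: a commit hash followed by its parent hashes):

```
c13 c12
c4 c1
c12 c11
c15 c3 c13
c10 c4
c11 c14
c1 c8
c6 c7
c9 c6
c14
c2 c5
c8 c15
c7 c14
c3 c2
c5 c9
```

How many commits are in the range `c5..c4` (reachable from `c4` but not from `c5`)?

9

Reachable from c4: {c1, c11, c12, c13, c14, c15, c2, c3, c4, c5, c6, c7, c8, c9}.
Reachable from c5: {c14, c5, c6, c7, c9}.
In c4's history but not c5's: {c1, c11, c12, c13, c15, c2, c3, c4, c8} — 9 commits.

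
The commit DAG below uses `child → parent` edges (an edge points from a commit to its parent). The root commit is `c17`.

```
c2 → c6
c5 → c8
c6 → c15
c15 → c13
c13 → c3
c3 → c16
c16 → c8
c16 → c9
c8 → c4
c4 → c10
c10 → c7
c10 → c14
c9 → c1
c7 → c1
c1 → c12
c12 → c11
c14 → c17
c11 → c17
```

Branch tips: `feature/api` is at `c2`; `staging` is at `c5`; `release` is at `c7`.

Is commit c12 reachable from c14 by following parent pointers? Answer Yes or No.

Ancestors of c14: {c14, c17}.
c12 is not in that set, so it is not an ancestor of c14.

No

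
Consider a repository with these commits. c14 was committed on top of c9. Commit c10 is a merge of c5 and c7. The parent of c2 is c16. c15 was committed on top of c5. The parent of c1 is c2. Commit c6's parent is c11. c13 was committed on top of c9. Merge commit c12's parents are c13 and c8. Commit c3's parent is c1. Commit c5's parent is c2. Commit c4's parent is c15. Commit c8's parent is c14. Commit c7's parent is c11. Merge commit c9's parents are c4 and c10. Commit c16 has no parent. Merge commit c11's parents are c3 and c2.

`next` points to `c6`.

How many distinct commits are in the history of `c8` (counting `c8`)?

Walking parent pointers from c8: reachable set = {c1, c10, c11, c14, c15, c16, c2, c3, c4, c5, c7, c8, c9}.
That is 13 commits.

13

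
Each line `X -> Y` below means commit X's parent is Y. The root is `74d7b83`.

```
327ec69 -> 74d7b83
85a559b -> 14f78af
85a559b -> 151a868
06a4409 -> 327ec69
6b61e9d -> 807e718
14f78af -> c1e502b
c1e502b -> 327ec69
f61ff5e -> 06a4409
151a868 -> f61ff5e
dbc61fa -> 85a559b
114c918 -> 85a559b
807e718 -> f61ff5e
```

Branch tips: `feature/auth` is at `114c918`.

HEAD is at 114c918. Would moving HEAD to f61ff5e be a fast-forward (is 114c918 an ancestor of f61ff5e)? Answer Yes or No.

No

A fast-forward from 114c918 to f61ff5e is possible iff 114c918 is an ancestor of f61ff5e.
Ancestors of f61ff5e: {06a4409, 327ec69, 74d7b83, f61ff5e}.
114c918 is not among them, so fast-forward is not possible.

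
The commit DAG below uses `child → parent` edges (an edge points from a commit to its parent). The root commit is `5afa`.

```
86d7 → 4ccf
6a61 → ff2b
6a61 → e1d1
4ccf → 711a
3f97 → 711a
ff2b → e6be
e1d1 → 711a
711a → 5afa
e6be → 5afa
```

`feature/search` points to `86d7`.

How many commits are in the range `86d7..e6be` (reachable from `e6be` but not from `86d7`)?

Reachable from e6be: {5afa, e6be}.
Reachable from 86d7: {4ccf, 5afa, 711a, 86d7}.
In e6be's history but not 86d7's: {e6be} — 1 commit.

1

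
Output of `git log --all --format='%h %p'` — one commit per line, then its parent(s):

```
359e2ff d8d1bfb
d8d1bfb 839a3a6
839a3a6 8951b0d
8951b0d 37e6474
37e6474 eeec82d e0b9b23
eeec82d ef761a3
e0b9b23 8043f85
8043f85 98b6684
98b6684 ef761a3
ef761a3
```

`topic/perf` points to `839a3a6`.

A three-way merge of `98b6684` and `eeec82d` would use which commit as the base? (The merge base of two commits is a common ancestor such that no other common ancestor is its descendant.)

ef761a3

Ancestors of 98b6684: {98b6684, ef761a3}.
Ancestors of eeec82d: {eeec82d, ef761a3}.
Common ancestors: {ef761a3}.
The only common ancestor is ef761a3, so it is the merge base.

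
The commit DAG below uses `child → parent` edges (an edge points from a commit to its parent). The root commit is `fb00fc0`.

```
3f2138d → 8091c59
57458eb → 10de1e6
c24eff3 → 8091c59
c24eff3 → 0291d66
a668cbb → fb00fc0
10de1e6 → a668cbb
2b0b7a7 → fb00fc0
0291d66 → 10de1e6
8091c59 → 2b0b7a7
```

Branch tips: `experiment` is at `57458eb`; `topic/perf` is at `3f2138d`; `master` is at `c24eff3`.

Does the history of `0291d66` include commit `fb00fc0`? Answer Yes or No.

Yes

Ancestors of 0291d66 (commits reachable by following parents): {0291d66, 10de1e6, a668cbb, fb00fc0}.
fb00fc0 is in that set, so it is an ancestor of 0291d66.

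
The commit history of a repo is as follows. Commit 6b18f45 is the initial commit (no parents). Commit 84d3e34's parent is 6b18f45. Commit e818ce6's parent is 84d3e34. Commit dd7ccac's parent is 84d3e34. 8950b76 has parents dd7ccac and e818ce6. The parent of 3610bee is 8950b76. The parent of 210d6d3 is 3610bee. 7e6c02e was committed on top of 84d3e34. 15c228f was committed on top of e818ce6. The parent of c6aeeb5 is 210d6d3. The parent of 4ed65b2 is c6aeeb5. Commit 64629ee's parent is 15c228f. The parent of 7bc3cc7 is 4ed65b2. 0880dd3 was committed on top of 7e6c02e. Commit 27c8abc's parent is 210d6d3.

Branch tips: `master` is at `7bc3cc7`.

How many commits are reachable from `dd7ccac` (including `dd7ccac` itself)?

3

Walking parent pointers from dd7ccac: reachable set = {6b18f45, 84d3e34, dd7ccac}.
That is 3 commits.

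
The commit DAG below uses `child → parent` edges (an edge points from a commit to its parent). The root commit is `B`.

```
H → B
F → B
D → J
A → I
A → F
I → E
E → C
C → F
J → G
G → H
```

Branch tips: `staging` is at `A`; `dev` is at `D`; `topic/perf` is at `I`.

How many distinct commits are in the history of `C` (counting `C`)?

Walking parent pointers from C: reachable set = {B, C, F}.
That is 3 commits.

3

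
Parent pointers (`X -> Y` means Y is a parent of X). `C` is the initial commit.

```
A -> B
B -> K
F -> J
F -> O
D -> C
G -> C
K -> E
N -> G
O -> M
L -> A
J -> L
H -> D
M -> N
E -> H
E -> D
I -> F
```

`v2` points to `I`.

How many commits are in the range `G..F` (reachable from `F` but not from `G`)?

Reachable from F: {A, B, C, D, E, F, G, H, J, K, L, M, N, O}.
Reachable from G: {C, G}.
In F's history but not G's: {A, B, D, E, F, H, J, K, L, M, N, O} — 12 commits.

12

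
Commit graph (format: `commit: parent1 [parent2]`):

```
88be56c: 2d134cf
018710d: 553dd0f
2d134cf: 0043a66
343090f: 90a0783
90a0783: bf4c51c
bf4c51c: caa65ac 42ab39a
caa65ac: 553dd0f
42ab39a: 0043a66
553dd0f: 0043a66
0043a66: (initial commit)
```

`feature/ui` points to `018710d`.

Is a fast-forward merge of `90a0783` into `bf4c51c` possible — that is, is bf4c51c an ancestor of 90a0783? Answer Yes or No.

Yes

A fast-forward from bf4c51c to 90a0783 is possible iff bf4c51c is an ancestor of 90a0783.
Ancestors of 90a0783: {0043a66, 42ab39a, 553dd0f, 90a0783, bf4c51c, caa65ac}.
bf4c51c is among them, so fast-forward is possible.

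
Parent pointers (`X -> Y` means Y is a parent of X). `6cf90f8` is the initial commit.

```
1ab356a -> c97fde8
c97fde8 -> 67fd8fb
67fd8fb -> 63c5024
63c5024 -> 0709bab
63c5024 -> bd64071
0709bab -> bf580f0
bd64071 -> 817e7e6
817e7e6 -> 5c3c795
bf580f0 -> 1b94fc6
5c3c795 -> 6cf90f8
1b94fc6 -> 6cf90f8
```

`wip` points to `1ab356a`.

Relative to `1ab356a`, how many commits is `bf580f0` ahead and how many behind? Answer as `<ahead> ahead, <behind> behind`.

0 ahead, 8 behind

Reachable from bf580f0: {1b94fc6, 6cf90f8, bf580f0}.
Reachable from 1ab356a: {0709bab, 1ab356a, 1b94fc6, 5c3c795, 63c5024, 67fd8fb, 6cf90f8, 817e7e6, bd64071, bf580f0, c97fde8}.
Only in bf580f0's history (ahead): {} — 0.
Only in 1ab356a's history (behind): {0709bab, 1ab356a, 5c3c795, 63c5024, 67fd8fb, 817e7e6, bd64071, c97fde8} — 8.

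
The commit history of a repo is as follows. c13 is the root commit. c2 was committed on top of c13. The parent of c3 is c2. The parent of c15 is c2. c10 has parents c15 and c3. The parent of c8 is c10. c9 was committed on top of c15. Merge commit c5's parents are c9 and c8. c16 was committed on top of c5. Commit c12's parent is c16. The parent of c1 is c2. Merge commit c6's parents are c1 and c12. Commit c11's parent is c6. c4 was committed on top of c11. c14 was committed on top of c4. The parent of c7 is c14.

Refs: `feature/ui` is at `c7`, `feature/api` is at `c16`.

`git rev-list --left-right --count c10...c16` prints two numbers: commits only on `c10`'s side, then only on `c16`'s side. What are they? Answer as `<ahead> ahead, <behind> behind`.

0 ahead, 4 behind

Reachable from c10: {c10, c13, c15, c2, c3}.
Reachable from c16: {c10, c13, c15, c16, c2, c3, c5, c8, c9}.
Only in c10's history (ahead): {} — 0.
Only in c16's history (behind): {c16, c5, c8, c9} — 4.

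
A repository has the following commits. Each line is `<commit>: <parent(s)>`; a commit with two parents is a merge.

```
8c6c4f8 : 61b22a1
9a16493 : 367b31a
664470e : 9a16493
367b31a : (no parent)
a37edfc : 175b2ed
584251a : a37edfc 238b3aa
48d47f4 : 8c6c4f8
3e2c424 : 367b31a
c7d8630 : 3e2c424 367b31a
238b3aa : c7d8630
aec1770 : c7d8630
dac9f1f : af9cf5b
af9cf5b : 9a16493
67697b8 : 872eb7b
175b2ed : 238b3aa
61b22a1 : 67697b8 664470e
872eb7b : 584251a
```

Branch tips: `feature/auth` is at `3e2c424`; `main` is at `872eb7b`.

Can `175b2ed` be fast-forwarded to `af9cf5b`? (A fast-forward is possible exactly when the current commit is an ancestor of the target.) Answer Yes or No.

A fast-forward from 175b2ed to af9cf5b is possible iff 175b2ed is an ancestor of af9cf5b.
Ancestors of af9cf5b: {367b31a, 9a16493, af9cf5b}.
175b2ed is not among them, so fast-forward is not possible.

No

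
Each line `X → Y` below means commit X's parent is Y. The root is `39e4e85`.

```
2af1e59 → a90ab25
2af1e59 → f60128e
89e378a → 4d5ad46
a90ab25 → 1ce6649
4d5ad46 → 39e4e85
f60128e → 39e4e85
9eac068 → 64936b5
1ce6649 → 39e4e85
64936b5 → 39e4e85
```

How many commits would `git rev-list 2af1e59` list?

5

Walking parent pointers from 2af1e59: reachable set = {1ce6649, 2af1e59, 39e4e85, a90ab25, f60128e}.
That is 5 commits.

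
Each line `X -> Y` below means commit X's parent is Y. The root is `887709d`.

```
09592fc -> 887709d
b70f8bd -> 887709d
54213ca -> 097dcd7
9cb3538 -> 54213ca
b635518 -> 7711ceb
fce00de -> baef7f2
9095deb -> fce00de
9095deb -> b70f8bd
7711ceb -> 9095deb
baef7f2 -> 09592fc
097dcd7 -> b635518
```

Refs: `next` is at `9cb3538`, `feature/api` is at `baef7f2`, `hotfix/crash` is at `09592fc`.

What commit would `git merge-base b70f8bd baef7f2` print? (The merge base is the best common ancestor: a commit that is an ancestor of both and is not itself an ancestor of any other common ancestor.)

Ancestors of b70f8bd: {887709d, b70f8bd}.
Ancestors of baef7f2: {09592fc, 887709d, baef7f2}.
Common ancestors: {887709d}.
The only common ancestor is 887709d, so it is the merge base.

887709d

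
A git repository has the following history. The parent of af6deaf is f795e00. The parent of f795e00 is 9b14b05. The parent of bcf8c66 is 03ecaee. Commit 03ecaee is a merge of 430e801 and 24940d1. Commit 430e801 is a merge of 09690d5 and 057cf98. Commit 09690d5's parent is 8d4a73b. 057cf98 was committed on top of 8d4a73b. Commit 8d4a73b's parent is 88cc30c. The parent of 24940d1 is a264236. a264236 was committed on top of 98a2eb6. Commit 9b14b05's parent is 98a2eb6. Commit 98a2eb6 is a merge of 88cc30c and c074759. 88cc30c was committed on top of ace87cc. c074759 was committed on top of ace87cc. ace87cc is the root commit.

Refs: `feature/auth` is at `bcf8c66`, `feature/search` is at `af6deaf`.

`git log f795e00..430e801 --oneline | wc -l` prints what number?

Reachable from 430e801: {057cf98, 09690d5, 430e801, 88cc30c, 8d4a73b, ace87cc}.
Reachable from f795e00: {88cc30c, 98a2eb6, 9b14b05, ace87cc, c074759, f795e00}.
In 430e801's history but not f795e00's: {057cf98, 09690d5, 430e801, 8d4a73b} — 4 commits.

4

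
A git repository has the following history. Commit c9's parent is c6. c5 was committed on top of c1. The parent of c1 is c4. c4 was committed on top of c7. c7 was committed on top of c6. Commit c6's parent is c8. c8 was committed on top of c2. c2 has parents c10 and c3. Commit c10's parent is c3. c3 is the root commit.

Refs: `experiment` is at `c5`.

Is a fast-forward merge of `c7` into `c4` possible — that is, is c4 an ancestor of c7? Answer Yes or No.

No

A fast-forward from c4 to c7 is possible iff c4 is an ancestor of c7.
Ancestors of c7: {c10, c2, c3, c6, c7, c8}.
c4 is not among them, so fast-forward is not possible.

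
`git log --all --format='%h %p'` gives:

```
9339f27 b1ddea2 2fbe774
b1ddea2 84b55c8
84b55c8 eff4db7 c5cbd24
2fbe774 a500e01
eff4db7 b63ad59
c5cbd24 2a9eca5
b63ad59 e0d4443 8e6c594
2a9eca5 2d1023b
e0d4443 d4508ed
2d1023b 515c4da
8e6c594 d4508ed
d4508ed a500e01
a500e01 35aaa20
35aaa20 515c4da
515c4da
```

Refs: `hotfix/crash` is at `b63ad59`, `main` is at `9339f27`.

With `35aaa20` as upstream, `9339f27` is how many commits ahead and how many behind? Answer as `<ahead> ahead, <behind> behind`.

Reachable from 9339f27: {2a9eca5, 2d1023b, 2fbe774, 35aaa20, 515c4da, 84b55c8, 8e6c594, 9339f27, a500e01, b1ddea2, b63ad59, c5cbd24, d4508ed, e0d4443, eff4db7}.
Reachable from 35aaa20: {35aaa20, 515c4da}.
Only in 9339f27's history (ahead): {2a9eca5, 2d1023b, 2fbe774, 84b55c8, 8e6c594, 9339f27, a500e01, b1ddea2, b63ad59, c5cbd24, d4508ed, e0d4443, eff4db7} — 13.
Only in 35aaa20's history (behind): {} — 0.

13 ahead, 0 behind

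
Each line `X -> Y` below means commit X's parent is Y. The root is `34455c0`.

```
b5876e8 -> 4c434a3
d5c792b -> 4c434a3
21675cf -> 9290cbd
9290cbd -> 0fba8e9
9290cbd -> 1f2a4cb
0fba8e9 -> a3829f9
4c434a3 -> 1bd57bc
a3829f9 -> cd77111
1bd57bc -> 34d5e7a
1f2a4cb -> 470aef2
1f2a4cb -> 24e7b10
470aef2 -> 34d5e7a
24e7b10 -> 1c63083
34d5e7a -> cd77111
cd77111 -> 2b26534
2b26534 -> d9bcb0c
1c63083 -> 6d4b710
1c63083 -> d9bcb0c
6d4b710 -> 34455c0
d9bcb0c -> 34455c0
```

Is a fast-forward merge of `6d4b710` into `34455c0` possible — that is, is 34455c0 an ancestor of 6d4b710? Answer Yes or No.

A fast-forward from 34455c0 to 6d4b710 is possible iff 34455c0 is an ancestor of 6d4b710.
Ancestors of 6d4b710: {34455c0, 6d4b710}.
34455c0 is among them, so fast-forward is possible.

Yes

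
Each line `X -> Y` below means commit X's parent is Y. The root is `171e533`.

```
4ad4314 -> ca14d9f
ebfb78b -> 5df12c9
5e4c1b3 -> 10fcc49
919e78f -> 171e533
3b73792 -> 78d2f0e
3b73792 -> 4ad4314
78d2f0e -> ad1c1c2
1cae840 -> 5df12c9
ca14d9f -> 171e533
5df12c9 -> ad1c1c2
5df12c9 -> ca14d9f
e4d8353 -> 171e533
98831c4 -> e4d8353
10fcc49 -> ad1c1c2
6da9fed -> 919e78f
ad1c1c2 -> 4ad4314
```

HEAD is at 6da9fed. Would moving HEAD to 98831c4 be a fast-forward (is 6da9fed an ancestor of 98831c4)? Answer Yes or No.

No

A fast-forward from 6da9fed to 98831c4 is possible iff 6da9fed is an ancestor of 98831c4.
Ancestors of 98831c4: {171e533, 98831c4, e4d8353}.
6da9fed is not among them, so fast-forward is not possible.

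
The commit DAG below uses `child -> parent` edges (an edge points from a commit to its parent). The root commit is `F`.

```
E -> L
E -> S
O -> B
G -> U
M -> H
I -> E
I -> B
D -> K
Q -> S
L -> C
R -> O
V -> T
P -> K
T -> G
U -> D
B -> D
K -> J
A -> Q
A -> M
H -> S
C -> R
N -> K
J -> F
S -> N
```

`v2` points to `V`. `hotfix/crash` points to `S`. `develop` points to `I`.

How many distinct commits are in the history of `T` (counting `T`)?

Walking parent pointers from T: reachable set = {D, F, G, J, K, T, U}.
That is 7 commits.

7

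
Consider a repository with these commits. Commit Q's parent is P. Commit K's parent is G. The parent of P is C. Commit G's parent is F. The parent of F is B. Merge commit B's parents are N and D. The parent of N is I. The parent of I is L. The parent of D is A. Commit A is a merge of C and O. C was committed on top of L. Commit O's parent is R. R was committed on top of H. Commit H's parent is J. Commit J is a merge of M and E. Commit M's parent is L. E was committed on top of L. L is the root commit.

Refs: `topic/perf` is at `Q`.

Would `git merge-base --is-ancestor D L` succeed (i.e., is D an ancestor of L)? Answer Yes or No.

No

Ancestors of L: {L}.
D is not in that set, so it is not an ancestor of L.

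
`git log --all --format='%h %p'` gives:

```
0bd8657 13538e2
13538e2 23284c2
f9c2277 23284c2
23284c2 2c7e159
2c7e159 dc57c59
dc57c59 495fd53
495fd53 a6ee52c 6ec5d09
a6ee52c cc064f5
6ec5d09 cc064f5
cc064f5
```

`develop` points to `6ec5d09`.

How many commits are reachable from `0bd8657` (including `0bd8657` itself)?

Walking parent pointers from 0bd8657: reachable set = {0bd8657, 13538e2, 23284c2, 2c7e159, 495fd53, 6ec5d09, a6ee52c, cc064f5, dc57c59}.
That is 9 commits.

9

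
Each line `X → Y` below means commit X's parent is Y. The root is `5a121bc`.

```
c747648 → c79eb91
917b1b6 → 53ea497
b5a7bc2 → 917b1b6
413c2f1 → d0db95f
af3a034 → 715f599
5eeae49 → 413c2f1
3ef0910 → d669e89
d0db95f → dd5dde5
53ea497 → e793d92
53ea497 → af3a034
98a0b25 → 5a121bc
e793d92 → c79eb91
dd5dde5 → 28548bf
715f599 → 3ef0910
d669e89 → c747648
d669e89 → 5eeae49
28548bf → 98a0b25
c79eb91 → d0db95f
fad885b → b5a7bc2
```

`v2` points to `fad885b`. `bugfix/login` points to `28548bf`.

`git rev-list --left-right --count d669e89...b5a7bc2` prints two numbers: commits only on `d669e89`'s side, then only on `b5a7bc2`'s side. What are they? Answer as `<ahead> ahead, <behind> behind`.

Reachable from d669e89: {28548bf, 413c2f1, 5a121bc, 5eeae49, 98a0b25, c747648, c79eb91, d0db95f, d669e89, dd5dde5}.
Reachable from b5a7bc2: {28548bf, 3ef0910, 413c2f1, 53ea497, 5a121bc, 5eeae49, 715f599, 917b1b6, 98a0b25, af3a034, b5a7bc2, c747648, c79eb91, d0db95f, d669e89, dd5dde5, e793d92}.
Only in d669e89's history (ahead): {} — 0.
Only in b5a7bc2's history (behind): {3ef0910, 53ea497, 715f599, 917b1b6, af3a034, b5a7bc2, e793d92} — 7.

0 ahead, 7 behind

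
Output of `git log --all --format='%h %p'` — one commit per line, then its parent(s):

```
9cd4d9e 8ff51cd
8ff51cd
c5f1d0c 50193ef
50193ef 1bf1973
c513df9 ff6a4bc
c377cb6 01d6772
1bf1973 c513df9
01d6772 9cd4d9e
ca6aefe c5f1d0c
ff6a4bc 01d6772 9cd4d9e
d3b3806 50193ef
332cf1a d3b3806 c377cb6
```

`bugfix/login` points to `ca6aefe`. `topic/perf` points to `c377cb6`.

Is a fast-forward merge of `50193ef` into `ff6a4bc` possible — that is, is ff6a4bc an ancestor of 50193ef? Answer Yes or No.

A fast-forward from ff6a4bc to 50193ef is possible iff ff6a4bc is an ancestor of 50193ef.
Ancestors of 50193ef: {01d6772, 1bf1973, 50193ef, 8ff51cd, 9cd4d9e, c513df9, ff6a4bc}.
ff6a4bc is among them, so fast-forward is possible.

Yes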